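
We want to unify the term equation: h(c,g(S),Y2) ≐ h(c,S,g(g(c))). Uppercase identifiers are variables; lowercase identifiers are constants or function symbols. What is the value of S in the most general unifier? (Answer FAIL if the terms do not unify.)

Decompose h/3: c ≐ c,  g(S) ≐ S,  Y2 ≐ g(g(c)).
Delete trivial equation c ≐ c.
Occurs check fails: S occurs in g(S); the equation S ≐ g(S) has no finite solution.

FAIL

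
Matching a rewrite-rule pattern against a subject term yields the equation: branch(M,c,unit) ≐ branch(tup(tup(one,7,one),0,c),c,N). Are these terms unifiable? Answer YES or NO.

Decompose branch/3: M ≐ tup(tup(one,7,one),0,c),  c ≐ c,  unit ≐ N.
Bind M := tup(tup(one,7,one),0,c); no other remaining equation mentions M.
Delete trivial equation c ≐ c.
Bind N := unit.
No equations remain and no clash or occurs-check failure arose, so a unifier exists.

YES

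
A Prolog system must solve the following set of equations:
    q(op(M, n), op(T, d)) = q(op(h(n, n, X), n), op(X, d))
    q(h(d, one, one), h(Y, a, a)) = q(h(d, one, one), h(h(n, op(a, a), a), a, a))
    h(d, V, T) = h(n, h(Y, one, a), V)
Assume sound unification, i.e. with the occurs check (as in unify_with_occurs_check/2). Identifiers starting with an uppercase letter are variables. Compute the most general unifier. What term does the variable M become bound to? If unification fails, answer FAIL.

FAIL

Decompose q/2: op(M, n) = op(h(n, n, X), n),  op(T, d) = op(X, d).
Decompose op/2: M = h(n, n, X),  n = n.
Bind M := h(n, n, X); no other remaining equation mentions M.
Delete trivial equation n = n.
Decompose op/2: T = X,  d = d.
Bind T := X; substituting into the one remaining equation that mentions T gives: h(d, V, X) = h(n, h(Y, one, a), V).
Delete trivial equation d = d.
Decompose q/2: h(d, one, one) = h(d, one, one),  h(Y, a, a) = h(h(n, op(a, a), a), a, a).
Delete trivial equation h(d, one, one) = h(d, one, one).
Decompose h/3: Y = h(n, op(a, a), a),  a = a,  a = a.
Bind Y := h(n, op(a, a), a); substituting into the one remaining equation that mentions Y gives: h(d, V, X) = h(n, h(h(n, op(a, a), a), one, a), V).
Delete trivial equation a = a.
Delete trivial equation a = a.
Decompose h/3: d = n,  V = h(h(n, op(a, a), a), one, a),  X = V.
Clash: constants d and n differ; no unifier exists.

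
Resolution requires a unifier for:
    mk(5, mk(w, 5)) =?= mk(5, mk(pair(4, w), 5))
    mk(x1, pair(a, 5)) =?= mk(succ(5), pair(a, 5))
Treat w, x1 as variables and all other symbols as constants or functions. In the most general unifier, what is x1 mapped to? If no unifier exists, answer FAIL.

Decompose mk/2: 5 =?= 5,  mk(w, 5) =?= mk(pair(4, w), 5).
Delete trivial equation 5 =?= 5.
Decompose mk/2: w =?= pair(4, w),  5 =?= 5.
Occurs check fails: w occurs in pair(4, w); the equation w =?= pair(4, w) has no finite solution.

FAIL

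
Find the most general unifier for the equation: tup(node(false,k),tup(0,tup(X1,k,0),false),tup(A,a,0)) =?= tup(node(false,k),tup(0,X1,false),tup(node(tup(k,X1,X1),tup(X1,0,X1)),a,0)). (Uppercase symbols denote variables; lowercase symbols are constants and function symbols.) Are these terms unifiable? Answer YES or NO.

Decompose tup/3: node(false,k) =?= node(false,k),  tup(0,tup(X1,k,0),false) =?= tup(0,X1,false),  tup(A,a,0) =?= tup(node(tup(k,X1,X1),tup(X1,0,X1)),a,0).
Delete trivial equation node(false,k) =?= node(false,k).
Decompose tup/3: 0 =?= 0,  tup(X1,k,0) =?= X1,  false =?= false.
Delete trivial equation 0 =?= 0.
Occurs check fails: X1 occurs in tup(X1,k,0); the equation X1 =?= tup(X1,k,0) has no finite solution.

NO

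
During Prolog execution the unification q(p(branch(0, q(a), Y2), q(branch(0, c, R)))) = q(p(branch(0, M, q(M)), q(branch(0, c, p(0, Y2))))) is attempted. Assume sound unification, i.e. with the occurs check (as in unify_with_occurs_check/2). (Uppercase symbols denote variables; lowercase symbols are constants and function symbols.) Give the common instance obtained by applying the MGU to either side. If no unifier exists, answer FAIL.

q(p(branch(0, q(a), q(q(a))), q(branch(0, c, p(0, q(q(a)))))))

Decompose q/1: p(branch(0, q(a), Y2), q(branch(0, c, R))) = p(branch(0, M, q(M)), q(branch(0, c, p(0, Y2)))).
Decompose p/2: branch(0, q(a), Y2) = branch(0, M, q(M)),  q(branch(0, c, R)) = q(branch(0, c, p(0, Y2))).
Decompose branch/3: 0 = 0,  q(a) = M,  Y2 = q(M).
Delete trivial equation 0 = 0.
Bind M := q(a); substituting into the one remaining equation that mentions M gives: Y2 = q(q(a)).
Bind Y2 := q(q(a)); substituting into the remaining equation gives: q(branch(0, c, R)) = q(branch(0, c, p(0, q(q(a))))).
Decompose q/1: branch(0, c, R) = branch(0, c, p(0, q(q(a)))).
Decompose branch/3: 0 = 0,  c = c,  R = p(0, q(q(a))).
Delete trivial equation 0 = 0.
Delete trivial equation c = c.
Bind R := p(0, q(q(a))).
Applying the MGU to either side gives q(p(branch(0, q(a), q(q(a))), q(branch(0, c, p(0, q(q(a))))))).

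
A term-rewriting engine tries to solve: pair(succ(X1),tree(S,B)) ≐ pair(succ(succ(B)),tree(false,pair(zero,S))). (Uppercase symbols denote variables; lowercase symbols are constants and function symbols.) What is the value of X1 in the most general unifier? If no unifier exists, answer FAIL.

succ(pair(zero,false))

Decompose pair/2: succ(X1) ≐ succ(succ(B)),  tree(S,B) ≐ tree(false,pair(zero,S)).
Decompose succ/1: X1 ≐ succ(B).
Bind X1 := succ(B); no other remaining equation mentions X1.
Decompose tree/2: S ≐ false,  B ≐ pair(zero,S).
Bind S := false; substituting into the remaining equation gives: B ≐ pair(zero,false).
Bind B := pair(zero,false). Substituting into the earlier binding gives X1 := succ(pair(zero,false)).
MGU = { X1 ↦ succ(pair(zero,false)), S ↦ false, B ↦ pair(zero,false) }, so X1 ↦ succ(pair(zero,false)).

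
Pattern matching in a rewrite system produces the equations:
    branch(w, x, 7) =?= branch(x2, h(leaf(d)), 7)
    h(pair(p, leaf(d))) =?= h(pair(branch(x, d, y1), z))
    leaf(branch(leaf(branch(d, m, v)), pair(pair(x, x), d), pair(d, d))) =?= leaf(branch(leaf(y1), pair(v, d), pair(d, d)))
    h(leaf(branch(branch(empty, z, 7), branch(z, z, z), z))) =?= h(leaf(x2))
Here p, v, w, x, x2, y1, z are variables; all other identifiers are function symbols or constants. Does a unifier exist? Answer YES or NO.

Decompose branch/3: w =?= x2,  x =?= h(leaf(d)),  7 =?= 7.
Bind w := x2; no other remaining equation mentions w.
Bind x := h(leaf(d)); substituting into the 2 remaining equations that mention x gives: h(pair(p, leaf(d))) =?= h(pair(branch(h(leaf(d)), d, y1), z)),  leaf(branch(leaf(branch(d, m, v)), pair(pair(h(leaf(d)), h(leaf(d))), d), pair(d, d))) =?= leaf(branch(leaf(y1), pair(v, d), pair(d, d))).
Delete trivial equation 7 =?= 7.
Decompose h/1: pair(p, leaf(d)) =?= pair(branch(h(leaf(d)), d, y1), z).
Decompose pair/2: p =?= branch(h(leaf(d)), d, y1),  leaf(d) =?= z.
Bind p := branch(h(leaf(d)), d, y1); no other remaining equation mentions p.
Bind z := leaf(d); substituting into the one remaining equation that mentions z gives: h(leaf(branch(branch(empty, leaf(d), 7), branch(leaf(d), leaf(d), leaf(d)), leaf(d)))) =?= h(leaf(x2)).
Decompose leaf/1: branch(leaf(branch(d, m, v)), pair(pair(h(leaf(d)), h(leaf(d))), d), pair(d, d)) =?= branch(leaf(y1), pair(v, d), pair(d, d)).
Decompose branch/3: leaf(branch(d, m, v)) =?= leaf(y1),  pair(pair(h(leaf(d)), h(leaf(d))), d) =?= pair(v, d),  pair(d, d) =?= pair(d, d).
Decompose leaf/1: branch(d, m, v) =?= y1.
Bind y1 := branch(d, m, v); no other remaining equation mentions y1. Substituting into the earlier binding gives p := branch(h(leaf(d)), d, branch(d, m, v)).
Decompose pair/2: pair(h(leaf(d)), h(leaf(d))) =?= v,  d =?= d.
Bind v := pair(h(leaf(d)), h(leaf(d))); no other remaining equation mentions v. Substituting into the earlier bindings gives p := branch(h(leaf(d)), d, branch(d, m, pair(h(leaf(d)), h(leaf(d))))), y1 := branch(d, m, pair(h(leaf(d)), h(leaf(d)))).
Delete trivial equation d =?= d.
Delete trivial equation pair(d, d) =?= pair(d, d).
Decompose h/1: leaf(branch(branch(empty, leaf(d), 7), branch(leaf(d), leaf(d), leaf(d)), leaf(d))) =?= leaf(x2).
Decompose leaf/1: branch(branch(empty, leaf(d), 7), branch(leaf(d), leaf(d), leaf(d)), leaf(d)) =?= x2.
Bind x2 := branch(branch(empty, leaf(d), 7), branch(leaf(d), leaf(d), leaf(d)), leaf(d)). Substituting into the earlier binding gives w := branch(branch(empty, leaf(d), 7), branch(leaf(d), leaf(d), leaf(d)), leaf(d)).
No equations remain and no clash or occurs-check failure arose, so a unifier exists.

YES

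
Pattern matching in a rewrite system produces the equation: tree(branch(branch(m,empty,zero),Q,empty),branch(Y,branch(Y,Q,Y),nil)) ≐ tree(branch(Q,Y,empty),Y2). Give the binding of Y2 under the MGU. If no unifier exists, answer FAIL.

branch(branch(m,empty,zero),branch(branch(m,empty,zero),branch(m,empty,zero),branch(m,empty,zero)),nil)

Decompose tree/2: branch(branch(m,empty,zero),Q,empty) ≐ branch(Q,Y,empty),  branch(Y,branch(Y,Q,Y),nil) ≐ Y2.
Decompose branch/3: branch(m,empty,zero) ≐ Q,  Q ≐ Y,  empty ≐ empty.
Bind Q := branch(m,empty,zero); substituting into the 2 remaining equations that mention Q gives: branch(m,empty,zero) ≐ Y,  branch(Y,branch(Y,branch(m,empty,zero),Y),nil) ≐ Y2.
Bind Y := branch(m,empty,zero); substituting into the one remaining equation that mentions Y gives: branch(branch(m,empty,zero),branch(branch(m,empty,zero),branch(m,empty,zero),branch(m,empty,zero)),nil) ≐ Y2.
Delete trivial equation empty ≐ empty.
Bind Y2 := branch(branch(m,empty,zero),branch(branch(m,empty,zero),branch(m,empty,zero),branch(m,empty,zero)),nil).
MGU = { Q -> branch(m,empty,zero), Y -> branch(m,empty,zero), Y2 -> branch(branch(m,empty,zero),branch(branch(m,empty,zero),branch(m,empty,zero),branch(m,empty,zero)),nil) }, so Y2 -> branch(branch(m,empty,zero),branch(branch(m,empty,zero),branch(m,empty,zero),branch(m,empty,zero)),nil).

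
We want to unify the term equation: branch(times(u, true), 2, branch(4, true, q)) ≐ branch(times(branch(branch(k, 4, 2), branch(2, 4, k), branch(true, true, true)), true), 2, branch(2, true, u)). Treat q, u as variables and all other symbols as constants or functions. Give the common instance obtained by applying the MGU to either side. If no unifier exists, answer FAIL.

FAIL

Decompose branch/3: times(u, true) ≐ times(branch(branch(k, 4, 2), branch(2, 4, k), branch(true, true, true)), true),  2 ≐ 2,  branch(4, true, q) ≐ branch(2, true, u).
Decompose times/2: u ≐ branch(branch(k, 4, 2), branch(2, 4, k), branch(true, true, true)),  true ≐ true.
Bind u := branch(branch(k, 4, 2), branch(2, 4, k), branch(true, true, true)); substituting into the one remaining equation that mentions u gives: branch(4, true, q) ≐ branch(2, true, branch(branch(k, 4, 2), branch(2, 4, k), branch(true, true, true))).
Delete trivial equation true ≐ true.
Delete trivial equation 2 ≐ 2.
Decompose branch/3: 4 ≐ 2,  true ≐ true,  q ≐ branch(branch(k, 4, 2), branch(2, 4, k), branch(true, true, true)).
Clash: constants 4 and 2 differ; no unifier exists.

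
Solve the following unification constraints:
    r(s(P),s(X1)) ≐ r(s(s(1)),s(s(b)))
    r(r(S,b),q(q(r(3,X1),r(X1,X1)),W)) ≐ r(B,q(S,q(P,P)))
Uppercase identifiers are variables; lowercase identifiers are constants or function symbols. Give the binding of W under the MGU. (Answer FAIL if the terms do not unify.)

q(s(1),s(1))

Decompose r/2: s(P) ≐ s(s(1)),  s(X1) ≐ s(s(b)).
Decompose s/1: P ≐ s(1).
Bind P := s(1); substituting into the one remaining equation that mentions P gives: r(r(S,b),q(q(r(3,X1),r(X1,X1)),W)) ≐ r(B,q(S,q(s(1),s(1)))).
Decompose s/1: X1 ≐ s(b).
Bind X1 := s(b); substituting into the remaining equation gives: r(r(S,b),q(q(r(3,s(b)),r(s(b),s(b))),W)) ≐ r(B,q(S,q(s(1),s(1)))).
Decompose r/2: r(S,b) ≐ B,  q(q(r(3,s(b)),r(s(b),s(b))),W) ≐ q(S,q(s(1),s(1))).
Bind B := r(S,b); no other remaining equation mentions B.
Decompose q/2: q(r(3,s(b)),r(s(b),s(b))) ≐ S,  W ≐ q(s(1),s(1)).
Bind S := q(r(3,s(b)),r(s(b),s(b))); no other remaining equation mentions S. Substituting into the earlier binding gives B := r(q(r(3,s(b)),r(s(b),s(b))),b).
Bind W := q(s(1),s(1)).
MGU = { P -> s(1), X1 -> s(b), B -> r(q(r(3,s(b)),r(s(b),s(b))),b), S -> q(r(3,s(b)),r(s(b),s(b))), W -> q(s(1),s(1)) }, so W -> q(s(1),s(1)).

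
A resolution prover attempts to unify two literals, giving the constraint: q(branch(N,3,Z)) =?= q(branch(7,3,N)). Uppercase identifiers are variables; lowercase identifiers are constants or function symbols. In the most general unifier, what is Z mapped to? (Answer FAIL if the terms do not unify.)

7

Decompose q/1: branch(N,3,Z) =?= branch(7,3,N).
Decompose branch/3: N =?= 7,  3 =?= 3,  Z =?= N.
Bind N := 7; substituting into the one remaining equation that mentions N gives: Z =?= 7.
Delete trivial equation 3 =?= 3.
Bind Z := 7.
MGU = { N -> 7, Z -> 7 }, so Z -> 7.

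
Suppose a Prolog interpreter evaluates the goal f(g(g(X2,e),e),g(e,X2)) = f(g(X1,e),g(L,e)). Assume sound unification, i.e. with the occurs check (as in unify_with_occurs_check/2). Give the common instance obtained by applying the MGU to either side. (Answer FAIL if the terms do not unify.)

f(g(g(e,e),e),g(e,e))

Decompose f/2: g(g(X2,e),e) = g(X1,e),  g(e,X2) = g(L,e).
Decompose g/2: g(X2,e) = X1,  e = e.
Bind X1 := g(X2,e); no other remaining equation mentions X1.
Delete trivial equation e = e.
Decompose g/2: e = L,  X2 = e.
Bind L := e; no other remaining equation mentions L.
Bind X2 := e. Substituting into the earlier binding gives X1 := g(e,e).
Applying the MGU to either side gives f(g(g(e,e),e),g(e,e)).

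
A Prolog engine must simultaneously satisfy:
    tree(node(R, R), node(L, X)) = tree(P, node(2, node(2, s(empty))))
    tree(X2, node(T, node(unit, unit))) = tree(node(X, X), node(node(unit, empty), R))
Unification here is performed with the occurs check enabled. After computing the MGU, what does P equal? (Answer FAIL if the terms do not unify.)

node(node(unit, unit), node(unit, unit))

Decompose tree/2: node(R, R) = P,  node(L, X) = node(2, node(2, s(empty))).
Bind P := node(R, R); no other remaining equation mentions P.
Decompose node/2: L = 2,  X = node(2, s(empty)).
Bind L := 2; no other remaining equation mentions L.
Bind X := node(2, s(empty)); substituting into the remaining equation gives: tree(X2, node(T, node(unit, unit))) = tree(node(node(2, s(empty)), node(2, s(empty))), node(node(unit, empty), R)).
Decompose tree/2: X2 = node(node(2, s(empty)), node(2, s(empty))),  node(T, node(unit, unit)) = node(node(unit, empty), R).
Bind X2 := node(node(2, s(empty)), node(2, s(empty))); no other remaining equation mentions X2.
Decompose node/2: T = node(unit, empty),  node(unit, unit) = R.
Bind T := node(unit, empty); no other remaining equation mentions T.
Bind R := node(unit, unit). Substituting into the earlier binding gives P := node(node(unit, unit), node(unit, unit)).
MGU = { P = node(node(unit, unit), node(unit, unit)), L = 2, X = node(2, s(empty)), X2 = node(node(2, s(empty)), node(2, s(empty))), T = node(unit, empty), R = node(unit, unit) }, so P = node(node(unit, unit), node(unit, unit)).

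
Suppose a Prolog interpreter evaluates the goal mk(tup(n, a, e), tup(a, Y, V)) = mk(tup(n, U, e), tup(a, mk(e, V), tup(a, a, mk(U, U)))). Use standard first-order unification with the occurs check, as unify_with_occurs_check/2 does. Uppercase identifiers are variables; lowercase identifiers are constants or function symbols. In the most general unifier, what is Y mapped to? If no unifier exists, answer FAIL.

Decompose mk/2: tup(n, a, e) = tup(n, U, e),  tup(a, Y, V) = tup(a, mk(e, V), tup(a, a, mk(U, U))).
Decompose tup/3: n = n,  a = U,  e = e.
Delete trivial equation n = n.
Bind U := a; substituting into the one remaining equation that mentions U gives: tup(a, Y, V) = tup(a, mk(e, V), tup(a, a, mk(a, a))).
Delete trivial equation e = e.
Decompose tup/3: a = a,  Y = mk(e, V),  V = tup(a, a, mk(a, a)).
Delete trivial equation a = a.
Bind Y := mk(e, V); no other remaining equation mentions Y.
Bind V := tup(a, a, mk(a, a)). Substituting into the earlier binding gives Y := mk(e, tup(a, a, mk(a, a))).
MGU = { U = a, Y = mk(e, tup(a, a, mk(a, a))), V = tup(a, a, mk(a, a)) }, so Y = mk(e, tup(a, a, mk(a, a))).

mk(e, tup(a, a, mk(a, a)))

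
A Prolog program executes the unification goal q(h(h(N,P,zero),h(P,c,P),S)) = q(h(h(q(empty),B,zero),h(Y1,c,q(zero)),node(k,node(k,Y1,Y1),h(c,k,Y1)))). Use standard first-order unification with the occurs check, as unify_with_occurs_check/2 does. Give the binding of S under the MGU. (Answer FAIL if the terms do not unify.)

Decompose q/1: h(h(N,P,zero),h(P,c,P),S) = h(h(q(empty),B,zero),h(Y1,c,q(zero)),node(k,node(k,Y1,Y1),h(c,k,Y1))).
Decompose h/3: h(N,P,zero) = h(q(empty),B,zero),  h(P,c,P) = h(Y1,c,q(zero)),  S = node(k,node(k,Y1,Y1),h(c,k,Y1)).
Decompose h/3: N = q(empty),  P = B,  zero = zero.
Bind N := q(empty); no other remaining equation mentions N.
Bind P := B; substituting into the one remaining equation that mentions P gives: h(B,c,B) = h(Y1,c,q(zero)).
Delete trivial equation zero = zero.
Decompose h/3: B = Y1,  c = c,  B = q(zero).
Bind B := Y1; substituting into the one remaining equation that mentions B gives: Y1 = q(zero). Substituting into the earlier binding gives P := Y1.
Delete trivial equation c = c.
Bind Y1 := q(zero); substituting into the remaining equation gives: S = node(k,node(k,q(zero),q(zero)),h(c,k,q(zero))). Substituting into the earlier bindings gives P := q(zero), B := q(zero).
Bind S := node(k,node(k,q(zero),q(zero)),h(c,k,q(zero))).
MGU = { N = q(empty), P = q(zero), B = q(zero), Y1 = q(zero), S = node(k,node(k,q(zero),q(zero)),h(c,k,q(zero))) }, so S = node(k,node(k,q(zero),q(zero)),h(c,k,q(zero))).

node(k,node(k,q(zero),q(zero)),h(c,k,q(zero)))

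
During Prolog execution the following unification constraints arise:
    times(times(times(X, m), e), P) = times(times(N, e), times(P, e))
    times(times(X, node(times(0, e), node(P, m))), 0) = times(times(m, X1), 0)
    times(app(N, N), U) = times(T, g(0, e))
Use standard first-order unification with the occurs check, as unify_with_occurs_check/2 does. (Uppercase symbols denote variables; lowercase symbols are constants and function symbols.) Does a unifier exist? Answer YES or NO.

NO

Decompose times/2: times(times(X, m), e) = times(N, e),  P = times(P, e).
Decompose times/2: times(X, m) = N,  e = e.
Bind N := times(X, m); substituting into the one remaining equation that mentions N gives: times(app(times(X, m), times(X, m)), U) = times(T, g(0, e)).
Delete trivial equation e = e.
Occurs check fails: P occurs in times(P, e); the equation P = times(P, e) has no finite solution.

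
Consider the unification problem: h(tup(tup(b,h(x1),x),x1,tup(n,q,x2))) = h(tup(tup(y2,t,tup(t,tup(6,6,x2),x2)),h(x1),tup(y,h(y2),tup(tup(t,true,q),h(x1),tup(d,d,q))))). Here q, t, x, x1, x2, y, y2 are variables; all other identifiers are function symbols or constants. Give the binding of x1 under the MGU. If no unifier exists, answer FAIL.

Decompose h/1: tup(tup(b,h(x1),x),x1,tup(n,q,x2)) = tup(tup(y2,t,tup(t,tup(6,6,x2),x2)),h(x1),tup(y,h(y2),tup(tup(t,true,q),h(x1),tup(d,d,q)))).
Decompose tup/3: tup(b,h(x1),x) = tup(y2,t,tup(t,tup(6,6,x2),x2)),  x1 = h(x1),  tup(n,q,x2) = tup(y,h(y2),tup(tup(t,true,q),h(x1),tup(d,d,q))).
Decompose tup/3: b = y2,  h(x1) = t,  x = tup(t,tup(6,6,x2),x2).
Bind y2 := b; substituting into the one remaining equation that mentions y2 gives: tup(n,q,x2) = tup(y,h(b),tup(tup(t,true,q),h(x1),tup(d,d,q))).
Bind t := h(x1); substituting into the 2 remaining equations that mention t gives: x = tup(h(x1),tup(6,6,x2),x2),  tup(n,q,x2) = tup(y,h(b),tup(tup(h(x1),true,q),h(x1),tup(d,d,q))).
Bind x := tup(h(x1),tup(6,6,x2),x2); no other remaining equation mentions x.
Occurs check fails: x1 occurs in h(x1); the equation x1 = h(x1) has no finite solution.

FAIL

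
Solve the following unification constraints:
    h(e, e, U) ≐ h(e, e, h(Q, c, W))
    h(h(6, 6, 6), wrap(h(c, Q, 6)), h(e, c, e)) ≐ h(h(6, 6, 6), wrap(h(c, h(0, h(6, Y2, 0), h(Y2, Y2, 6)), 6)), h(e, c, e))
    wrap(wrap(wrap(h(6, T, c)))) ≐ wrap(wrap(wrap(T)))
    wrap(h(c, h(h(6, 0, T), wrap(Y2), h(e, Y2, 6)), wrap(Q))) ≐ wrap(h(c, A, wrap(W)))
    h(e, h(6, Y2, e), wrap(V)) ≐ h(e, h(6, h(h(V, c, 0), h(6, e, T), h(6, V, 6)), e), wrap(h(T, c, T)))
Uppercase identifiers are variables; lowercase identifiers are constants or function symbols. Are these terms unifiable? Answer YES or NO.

NO

Decompose h/3: e ≐ e,  e ≐ e,  U ≐ h(Q, c, W).
Delete trivial equation e ≐ e.
Delete trivial equation e ≐ e.
Bind U := h(Q, c, W); no other remaining equation mentions U.
Decompose h/3: h(6, 6, 6) ≐ h(6, 6, 6),  wrap(h(c, Q, 6)) ≐ wrap(h(c, h(0, h(6, Y2, 0), h(Y2, Y2, 6)), 6)),  h(e, c, e) ≐ h(e, c, e).
Delete trivial equation h(6, 6, 6) ≐ h(6, 6, 6).
Decompose wrap/1: h(c, Q, 6) ≐ h(c, h(0, h(6, Y2, 0), h(Y2, Y2, 6)), 6).
Decompose h/3: c ≐ c,  Q ≐ h(0, h(6, Y2, 0), h(Y2, Y2, 6)),  6 ≐ 6.
Delete trivial equation c ≐ c.
Bind Q := h(0, h(6, Y2, 0), h(Y2, Y2, 6)); substituting into the one remaining equation that mentions Q gives: wrap(h(c, h(h(6, 0, T), wrap(Y2), h(e, Y2, 6)), wrap(h(0, h(6, Y2, 0), h(Y2, Y2, 6))))) ≐ wrap(h(c, A, wrap(W))). Substituting into the earlier binding gives U := h(h(0, h(6, Y2, 0), h(Y2, Y2, 6)), c, W).
Delete trivial equation 6 ≐ 6.
Delete trivial equation h(e, c, e) ≐ h(e, c, e).
Decompose wrap/1: wrap(wrap(h(6, T, c))) ≐ wrap(wrap(T)).
Decompose wrap/1: wrap(h(6, T, c)) ≐ wrap(T).
Decompose wrap/1: h(6, T, c) ≐ T.
Occurs check fails: T occurs in h(6, T, c); the equation T ≐ h(6, T, c) has no finite solution.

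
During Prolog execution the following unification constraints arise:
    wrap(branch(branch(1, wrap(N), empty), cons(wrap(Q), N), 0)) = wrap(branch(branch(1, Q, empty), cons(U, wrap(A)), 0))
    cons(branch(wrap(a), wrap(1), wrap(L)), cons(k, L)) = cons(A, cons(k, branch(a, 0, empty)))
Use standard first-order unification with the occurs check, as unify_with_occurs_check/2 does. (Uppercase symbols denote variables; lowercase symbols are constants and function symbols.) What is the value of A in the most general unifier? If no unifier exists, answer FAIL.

Decompose wrap/1: branch(branch(1, wrap(N), empty), cons(wrap(Q), N), 0) = branch(branch(1, Q, empty), cons(U, wrap(A)), 0).
Decompose branch/3: branch(1, wrap(N), empty) = branch(1, Q, empty),  cons(wrap(Q), N) = cons(U, wrap(A)),  0 = 0.
Decompose branch/3: 1 = 1,  wrap(N) = Q,  empty = empty.
Delete trivial equation 1 = 1.
Bind Q := wrap(N); substituting into the one remaining equation that mentions Q gives: cons(wrap(wrap(N)), N) = cons(U, wrap(A)).
Delete trivial equation empty = empty.
Decompose cons/2: wrap(wrap(N)) = U,  N = wrap(A).
Bind U := wrap(wrap(N)); no other remaining equation mentions U.
Bind N := wrap(A); no other remaining equation mentions N. Substituting into the earlier bindings gives Q := wrap(wrap(A)), U := wrap(wrap(wrap(A))).
Delete trivial equation 0 = 0.
Decompose cons/2: branch(wrap(a), wrap(1), wrap(L)) = A,  cons(k, L) = cons(k, branch(a, 0, empty)).
Bind A := branch(wrap(a), wrap(1), wrap(L)); no other remaining equation mentions A. Substituting into the earlier bindings gives Q := wrap(wrap(branch(wrap(a), wrap(1), wrap(L)))), U := wrap(wrap(wrap(branch(wrap(a), wrap(1), wrap(L))))), N := wrap(branch(wrap(a), wrap(1), wrap(L))).
Decompose cons/2: k = k,  L = branch(a, 0, empty).
Delete trivial equation k = k.
Bind L := branch(a, 0, empty). Substituting into the earlier bindings gives Q := wrap(wrap(branch(wrap(a), wrap(1), wrap(branch(a, 0, empty))))), U := wrap(wrap(wrap(branch(wrap(a), wrap(1), wrap(branch(a, 0, empty)))))), N := wrap(branch(wrap(a), wrap(1), wrap(branch(a, 0, empty)))), A := branch(wrap(a), wrap(1), wrap(branch(a, 0, empty))).
MGU = { Q ↦ wrap(wrap(branch(wrap(a), wrap(1), wrap(branch(a, 0, empty))))), U ↦ wrap(wrap(wrap(branch(wrap(a), wrap(1), wrap(branch(a, 0, empty)))))), N ↦ wrap(branch(wrap(a), wrap(1), wrap(branch(a, 0, empty)))), A ↦ branch(wrap(a), wrap(1), wrap(branch(a, 0, empty))), L ↦ branch(a, 0, empty) }, so A ↦ branch(wrap(a), wrap(1), wrap(branch(a, 0, empty))).

branch(wrap(a), wrap(1), wrap(branch(a, 0, empty)))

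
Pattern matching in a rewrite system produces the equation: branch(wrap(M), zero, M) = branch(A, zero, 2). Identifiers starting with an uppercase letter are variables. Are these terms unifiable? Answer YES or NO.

YES

Decompose branch/3: wrap(M) = A,  zero = zero,  M = 2.
Bind A := wrap(M); no other remaining equation mentions A.
Delete trivial equation zero = zero.
Bind M := 2. Substituting into the earlier binding gives A := wrap(2).
No equations remain and no clash or occurs-check failure arose, so a unifier exists.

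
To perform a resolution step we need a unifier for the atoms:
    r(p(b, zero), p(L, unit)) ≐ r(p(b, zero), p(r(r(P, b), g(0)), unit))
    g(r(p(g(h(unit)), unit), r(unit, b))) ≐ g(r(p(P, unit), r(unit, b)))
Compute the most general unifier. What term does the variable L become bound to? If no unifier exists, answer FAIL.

Decompose r/2: p(b, zero) ≐ p(b, zero),  p(L, unit) ≐ p(r(r(P, b), g(0)), unit).
Delete trivial equation p(b, zero) ≐ p(b, zero).
Decompose p/2: L ≐ r(r(P, b), g(0)),  unit ≐ unit.
Bind L := r(r(P, b), g(0)); no other remaining equation mentions L.
Delete trivial equation unit ≐ unit.
Decompose g/1: r(p(g(h(unit)), unit), r(unit, b)) ≐ r(p(P, unit), r(unit, b)).
Decompose r/2: p(g(h(unit)), unit) ≐ p(P, unit),  r(unit, b) ≐ r(unit, b).
Decompose p/2: g(h(unit)) ≐ P,  unit ≐ unit.
Bind P := g(h(unit)); no other remaining equation mentions P. Substituting into the earlier binding gives L := r(r(g(h(unit)), b), g(0)).
Delete trivial equation unit ≐ unit.
Delete trivial equation r(unit, b) ≐ r(unit, b).
MGU = { L ↦ r(r(g(h(unit)), b), g(0)), P ↦ g(h(unit)) }, so L ↦ r(r(g(h(unit)), b), g(0)).

r(r(g(h(unit)), b), g(0))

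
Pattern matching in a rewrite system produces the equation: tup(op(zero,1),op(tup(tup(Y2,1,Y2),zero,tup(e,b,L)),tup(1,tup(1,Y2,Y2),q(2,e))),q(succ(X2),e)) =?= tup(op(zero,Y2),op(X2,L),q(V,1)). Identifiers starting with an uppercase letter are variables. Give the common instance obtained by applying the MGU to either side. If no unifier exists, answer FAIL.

FAIL

Decompose tup/3: op(zero,1) =?= op(zero,Y2),  op(tup(tup(Y2,1,Y2),zero,tup(e,b,L)),tup(1,tup(1,Y2,Y2),q(2,e))) =?= op(X2,L),  q(succ(X2),e) =?= q(V,1).
Decompose op/2: zero =?= zero,  1 =?= Y2.
Delete trivial equation zero =?= zero.
Bind Y2 := 1; substituting into the one remaining equation that mentions Y2 gives: op(tup(tup(1,1,1),zero,tup(e,b,L)),tup(1,tup(1,1,1),q(2,e))) =?= op(X2,L).
Decompose op/2: tup(tup(1,1,1),zero,tup(e,b,L)) =?= X2,  tup(1,tup(1,1,1),q(2,e)) =?= L.
Bind X2 := tup(tup(1,1,1),zero,tup(e,b,L)); substituting into the one remaining equation that mentions X2 gives: q(succ(tup(tup(1,1,1),zero,tup(e,b,L))),e) =?= q(V,1).
Bind L := tup(1,tup(1,1,1),q(2,e)); substituting into the remaining equation gives: q(succ(tup(tup(1,1,1),zero,tup(e,b,tup(1,tup(1,1,1),q(2,e))))),e) =?= q(V,1). Substituting into the earlier binding gives X2 := tup(tup(1,1,1),zero,tup(e,b,tup(1,tup(1,1,1),q(2,e)))).
Decompose q/2: succ(tup(tup(1,1,1),zero,tup(e,b,tup(1,tup(1,1,1),q(2,e))))) =?= V,  e =?= 1.
Bind V := succ(tup(tup(1,1,1),zero,tup(e,b,tup(1,tup(1,1,1),q(2,e))))); no other remaining equation mentions V.
Clash: constants e and 1 differ; no unifier exists.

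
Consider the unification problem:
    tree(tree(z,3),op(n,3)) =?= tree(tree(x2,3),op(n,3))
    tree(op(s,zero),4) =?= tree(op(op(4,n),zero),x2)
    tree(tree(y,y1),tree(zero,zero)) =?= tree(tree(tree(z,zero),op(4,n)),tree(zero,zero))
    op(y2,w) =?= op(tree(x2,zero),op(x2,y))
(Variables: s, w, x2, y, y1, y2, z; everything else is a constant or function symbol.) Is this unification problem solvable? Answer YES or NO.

YES

Decompose tree/2: tree(z,3) =?= tree(x2,3),  op(n,3) =?= op(n,3).
Decompose tree/2: z =?= x2,  3 =?= 3.
Bind z := x2; substituting into the one remaining equation that mentions z gives: tree(tree(y,y1),tree(zero,zero)) =?= tree(tree(tree(x2,zero),op(4,n)),tree(zero,zero)).
Delete trivial equation 3 =?= 3.
Delete trivial equation op(n,3) =?= op(n,3).
Decompose tree/2: op(s,zero) =?= op(op(4,n),zero),  4 =?= x2.
Decompose op/2: s =?= op(4,n),  zero =?= zero.
Bind s := op(4,n); no other remaining equation mentions s.
Delete trivial equation zero =?= zero.
Bind x2 := 4; substituting into the remaining equations gives: tree(tree(y,y1),tree(zero,zero)) =?= tree(tree(tree(4,zero),op(4,n)),tree(zero,zero)),  op(y2,w) =?= op(tree(4,zero),op(4,y)). Substituting into the earlier binding gives z := 4.
Decompose tree/2: tree(y,y1) =?= tree(tree(4,zero),op(4,n)),  tree(zero,zero) =?= tree(zero,zero).
Decompose tree/2: y =?= tree(4,zero),  y1 =?= op(4,n).
Bind y := tree(4,zero); substituting into the one remaining equation that mentions y gives: op(y2,w) =?= op(tree(4,zero),op(4,tree(4,zero))).
Bind y1 := op(4,n); no other remaining equation mentions y1.
Delete trivial equation tree(zero,zero) =?= tree(zero,zero).
Decompose op/2: y2 =?= tree(4,zero),  w =?= op(4,tree(4,zero)).
Bind y2 := tree(4,zero); no other remaining equation mentions y2.
Bind w := op(4,tree(4,zero)).
No equations remain and no clash or occurs-check failure arose, so a unifier exists.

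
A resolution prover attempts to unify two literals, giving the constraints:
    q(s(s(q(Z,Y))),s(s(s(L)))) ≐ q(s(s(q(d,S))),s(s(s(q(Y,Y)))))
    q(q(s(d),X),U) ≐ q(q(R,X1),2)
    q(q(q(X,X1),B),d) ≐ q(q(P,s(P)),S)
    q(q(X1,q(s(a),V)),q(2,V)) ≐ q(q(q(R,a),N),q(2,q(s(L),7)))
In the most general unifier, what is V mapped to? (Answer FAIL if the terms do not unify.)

q(s(q(d,d)),7)

Decompose q/2: s(s(q(Z,Y))) ≐ s(s(q(d,S))),  s(s(s(L))) ≐ s(s(s(q(Y,Y)))).
Decompose s/1: s(q(Z,Y)) ≐ s(q(d,S)).
Decompose s/1: q(Z,Y) ≐ q(d,S).
Decompose q/2: Z ≐ d,  Y ≐ S.
Bind Z := d; no other remaining equation mentions Z.
Bind Y := S; substituting into the one remaining equation that mentions Y gives: s(s(s(L))) ≐ s(s(s(q(S,S)))).
Decompose s/1: s(s(L)) ≐ s(s(q(S,S))).
Decompose s/1: s(L) ≐ s(q(S,S)).
Decompose s/1: L ≐ q(S,S).
Bind L := q(S,S); substituting into the one remaining equation that mentions L gives: q(q(X1,q(s(a),V)),q(2,V)) ≐ q(q(q(R,a),N),q(2,q(s(q(S,S)),7))).
Decompose q/2: q(s(d),X) ≐ q(R,X1),  U ≐ 2.
Decompose q/2: s(d) ≐ R,  X ≐ X1.
Bind R := s(d); substituting into the one remaining equation that mentions R gives: q(q(X1,q(s(a),V)),q(2,V)) ≐ q(q(q(s(d),a),N),q(2,q(s(q(S,S)),7))).
Bind X := X1; substituting into the one remaining equation that mentions X gives: q(q(q(X1,X1),B),d) ≐ q(q(P,s(P)),S).
Bind U := 2; no other remaining equation mentions U.
Decompose q/2: q(q(X1,X1),B) ≐ q(P,s(P)),  d ≐ S.
Decompose q/2: q(X1,X1) ≐ P,  B ≐ s(P).
Bind P := q(X1,X1); substituting into the one remaining equation that mentions P gives: B ≐ s(q(X1,X1)).
Bind B := s(q(X1,X1)); no other remaining equation mentions B.
Bind S := d; substituting into the remaining equation gives: q(q(X1,q(s(a),V)),q(2,V)) ≐ q(q(q(s(d),a),N),q(2,q(s(q(d,d)),7))). Substituting into the earlier bindings gives Y := d, L := q(d,d).
Decompose q/2: q(X1,q(s(a),V)) ≐ q(q(s(d),a),N),  q(2,V) ≐ q(2,q(s(q(d,d)),7)).
Decompose q/2: X1 ≐ q(s(d),a),  q(s(a),V) ≐ N.
Bind X1 := q(s(d),a); no other remaining equation mentions X1. Substituting into the earlier bindings gives X := q(s(d),a), P := q(q(s(d),a),q(s(d),a)), B := s(q(q(s(d),a),q(s(d),a))).
Bind N := q(s(a),V); no other remaining equation mentions N.
Decompose q/2: 2 ≐ 2,  V ≐ q(s(q(d,d)),7).
Delete trivial equation 2 ≐ 2.
Bind V := q(s(q(d,d)),7). Substituting into the earlier binding gives N := q(s(a),q(s(q(d,d)),7)).
MGU = { Z ↦ d, Y ↦ d, L ↦ q(d,d), R ↦ s(d), X ↦ q(s(d),a), U ↦ 2, P ↦ q(q(s(d),a),q(s(d),a)), B ↦ s(q(q(s(d),a),q(s(d),a))), S ↦ d, X1 ↦ q(s(d),a), N ↦ q(s(a),q(s(q(d,d)),7)), V ↦ q(s(q(d,d)),7) }, so V ↦ q(s(q(d,d)),7).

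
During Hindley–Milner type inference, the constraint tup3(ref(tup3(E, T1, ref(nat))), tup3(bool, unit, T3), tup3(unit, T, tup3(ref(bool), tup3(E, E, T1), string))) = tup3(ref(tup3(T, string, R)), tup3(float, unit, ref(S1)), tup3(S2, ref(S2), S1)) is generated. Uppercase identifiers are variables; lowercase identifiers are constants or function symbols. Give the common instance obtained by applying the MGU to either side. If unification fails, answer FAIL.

FAIL

Decompose tup3/3: ref(tup3(E, T1, ref(nat))) = ref(tup3(T, string, R)),  tup3(bool, unit, T3) = tup3(float, unit, ref(S1)),  tup3(unit, T, tup3(ref(bool), tup3(E, E, T1), string)) = tup3(S2, ref(S2), S1).
Decompose ref/1: tup3(E, T1, ref(nat)) = tup3(T, string, R).
Decompose tup3/3: E = T,  T1 = string,  ref(nat) = R.
Bind E := T; substituting into the one remaining equation that mentions E gives: tup3(unit, T, tup3(ref(bool), tup3(T, T, T1), string)) = tup3(S2, ref(S2), S1).
Bind T1 := string; substituting into the one remaining equation that mentions T1 gives: tup3(unit, T, tup3(ref(bool), tup3(T, T, string), string)) = tup3(S2, ref(S2), S1).
Bind R := ref(nat); no other remaining equation mentions R.
Decompose tup3/3: bool = float,  unit = unit,  T3 = ref(S1).
Clash: constants bool and float differ; no unifier exists.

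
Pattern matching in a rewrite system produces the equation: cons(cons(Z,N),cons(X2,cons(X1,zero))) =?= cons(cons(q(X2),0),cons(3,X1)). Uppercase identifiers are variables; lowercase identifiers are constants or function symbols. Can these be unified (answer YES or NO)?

Decompose cons/2: cons(Z,N) =?= cons(q(X2),0),  cons(X2,cons(X1,zero)) =?= cons(3,X1).
Decompose cons/2: Z =?= q(X2),  N =?= 0.
Bind Z := q(X2); no other remaining equation mentions Z.
Bind N := 0; no other remaining equation mentions N.
Decompose cons/2: X2 =?= 3,  cons(X1,zero) =?= X1.
Bind X2 := 3; no other remaining equation mentions X2. Substituting into the earlier binding gives Z := q(3).
Occurs check fails: X1 occurs in cons(X1,zero); the equation X1 =?= cons(X1,zero) has no finite solution.

NO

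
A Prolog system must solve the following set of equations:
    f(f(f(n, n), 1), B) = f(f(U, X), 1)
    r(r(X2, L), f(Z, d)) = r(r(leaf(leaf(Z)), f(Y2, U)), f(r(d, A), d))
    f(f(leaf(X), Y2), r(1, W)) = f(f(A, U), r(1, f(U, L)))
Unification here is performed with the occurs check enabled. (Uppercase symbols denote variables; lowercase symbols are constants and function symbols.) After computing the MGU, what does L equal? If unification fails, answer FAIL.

Decompose f/2: f(f(n, n), 1) = f(U, X),  B = 1.
Decompose f/2: f(n, n) = U,  1 = X.
Bind U := f(n, n); substituting into the 2 remaining equations that mention U gives: r(r(X2, L), f(Z, d)) = r(r(leaf(leaf(Z)), f(Y2, f(n, n))), f(r(d, A), d)),  f(f(leaf(X), Y2), r(1, W)) = f(f(A, f(n, n)), r(1, f(f(n, n), L))).
Bind X := 1; substituting into the one remaining equation that mentions X gives: f(f(leaf(1), Y2), r(1, W)) = f(f(A, f(n, n)), r(1, f(f(n, n), L))).
Bind B := 1; no other remaining equation mentions B.
Decompose r/2: r(X2, L) = r(leaf(leaf(Z)), f(Y2, f(n, n))),  f(Z, d) = f(r(d, A), d).
Decompose r/2: X2 = leaf(leaf(Z)),  L = f(Y2, f(n, n)).
Bind X2 := leaf(leaf(Z)); no other remaining equation mentions X2.
Bind L := f(Y2, f(n, n)); substituting into the one remaining equation that mentions L gives: f(f(leaf(1), Y2), r(1, W)) = f(f(A, f(n, n)), r(1, f(f(n, n), f(Y2, f(n, n))))).
Decompose f/2: Z = r(d, A),  d = d.
Bind Z := r(d, A); no other remaining equation mentions Z. Substituting into the earlier binding gives X2 := leaf(leaf(r(d, A))).
Delete trivial equation d = d.
Decompose f/2: f(leaf(1), Y2) = f(A, f(n, n)),  r(1, W) = r(1, f(f(n, n), f(Y2, f(n, n)))).
Decompose f/2: leaf(1) = A,  Y2 = f(n, n).
Bind A := leaf(1); no other remaining equation mentions A. Substituting into the earlier bindings gives X2 := leaf(leaf(r(d, leaf(1)))), Z := r(d, leaf(1)).
Bind Y2 := f(n, n); substituting into the remaining equation gives: r(1, W) = r(1, f(f(n, n), f(f(n, n), f(n, n)))). Substituting into the earlier binding gives L := f(f(n, n), f(n, n)).
Decompose r/2: 1 = 1,  W = f(f(n, n), f(f(n, n), f(n, n))).
Delete trivial equation 1 = 1.
Bind W := f(f(n, n), f(f(n, n), f(n, n))).
MGU = { U = f(n, n), X = 1, B = 1, X2 = leaf(leaf(r(d, leaf(1)))), L = f(f(n, n), f(n, n)), Z = r(d, leaf(1)), A = leaf(1), Y2 = f(n, n), W = f(f(n, n), f(f(n, n), f(n, n))) }, so L = f(f(n, n), f(n, n)).

f(f(n, n), f(n, n))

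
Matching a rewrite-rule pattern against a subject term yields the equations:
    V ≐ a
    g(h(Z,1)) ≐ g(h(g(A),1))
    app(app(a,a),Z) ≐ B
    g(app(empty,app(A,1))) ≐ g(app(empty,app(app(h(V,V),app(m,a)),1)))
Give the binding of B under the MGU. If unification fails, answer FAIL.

app(app(a,a),g(app(h(a,a),app(m,a))))

Bind V := a; substituting into the one remaining equation that mentions V gives: g(app(empty,app(A,1))) ≐ g(app(empty,app(app(h(a,a),app(m,a)),1))).
Decompose g/1: h(Z,1) ≐ h(g(A),1).
Decompose h/2: Z ≐ g(A),  1 ≐ 1.
Bind Z := g(A); substituting into the one remaining equation that mentions Z gives: app(app(a,a),g(A)) ≐ B.
Delete trivial equation 1 ≐ 1.
Bind B := app(app(a,a),g(A)); no other remaining equation mentions B.
Decompose g/1: app(empty,app(A,1)) ≐ app(empty,app(app(h(a,a),app(m,a)),1)).
Decompose app/2: empty ≐ empty,  app(A,1) ≐ app(app(h(a,a),app(m,a)),1).
Delete trivial equation empty ≐ empty.
Decompose app/2: A ≐ app(h(a,a),app(m,a)),  1 ≐ 1.
Bind A := app(h(a,a),app(m,a)); no other remaining equation mentions A. Substituting into the earlier bindings gives Z := g(app(h(a,a),app(m,a))), B := app(app(a,a),g(app(h(a,a),app(m,a)))).
Delete trivial equation 1 ≐ 1.
MGU = { V -> a, Z -> g(app(h(a,a),app(m,a))), B -> app(app(a,a),g(app(h(a,a),app(m,a)))), A -> app(h(a,a),app(m,a)) }, so B -> app(app(a,a),g(app(h(a,a),app(m,a)))).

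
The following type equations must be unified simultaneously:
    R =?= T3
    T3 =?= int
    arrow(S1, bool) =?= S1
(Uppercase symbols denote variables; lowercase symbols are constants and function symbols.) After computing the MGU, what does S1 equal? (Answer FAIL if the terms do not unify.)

Bind R := T3; no other remaining equation mentions R.
Bind T3 := int; no other remaining equation mentions T3. Substituting into the earlier binding gives R := int.
Occurs check fails: S1 occurs in arrow(S1, bool); the equation S1 =?= arrow(S1, bool) has no finite solution.

FAIL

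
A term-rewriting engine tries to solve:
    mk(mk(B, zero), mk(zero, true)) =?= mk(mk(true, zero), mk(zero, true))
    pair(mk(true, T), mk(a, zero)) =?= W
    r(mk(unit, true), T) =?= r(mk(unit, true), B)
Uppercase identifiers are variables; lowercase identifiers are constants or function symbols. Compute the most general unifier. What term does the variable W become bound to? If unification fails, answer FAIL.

pair(mk(true, true), mk(a, zero))

Decompose mk/2: mk(B, zero) =?= mk(true, zero),  mk(zero, true) =?= mk(zero, true).
Decompose mk/2: B =?= true,  zero =?= zero.
Bind B := true; substituting into the one remaining equation that mentions B gives: r(mk(unit, true), T) =?= r(mk(unit, true), true).
Delete trivial equation zero =?= zero.
Delete trivial equation mk(zero, true) =?= mk(zero, true).
Bind W := pair(mk(true, T), mk(a, zero)); no other remaining equation mentions W.
Decompose r/2: mk(unit, true) =?= mk(unit, true),  T =?= true.
Delete trivial equation mk(unit, true) =?= mk(unit, true).
Bind T := true. Substituting into the earlier binding gives W := pair(mk(true, true), mk(a, zero)).
MGU = { B := true, W := pair(mk(true, true), mk(a, zero)), T := true }, so W := pair(mk(true, true), mk(a, zero)).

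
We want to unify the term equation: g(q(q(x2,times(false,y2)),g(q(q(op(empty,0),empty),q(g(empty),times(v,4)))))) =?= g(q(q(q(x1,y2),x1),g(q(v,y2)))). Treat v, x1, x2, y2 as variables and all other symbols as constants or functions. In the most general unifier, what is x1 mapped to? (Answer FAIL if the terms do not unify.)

times(false,q(g(empty),times(q(op(empty,0),empty),4)))

Decompose g/1: q(q(x2,times(false,y2)),g(q(q(op(empty,0),empty),q(g(empty),times(v,4))))) =?= q(q(q(x1,y2),x1),g(q(v,y2))).
Decompose q/2: q(x2,times(false,y2)) =?= q(q(x1,y2),x1),  g(q(q(op(empty,0),empty),q(g(empty),times(v,4)))) =?= g(q(v,y2)).
Decompose q/2: x2 =?= q(x1,y2),  times(false,y2) =?= x1.
Bind x2 := q(x1,y2); no other remaining equation mentions x2.
Bind x1 := times(false,y2); no other remaining equation mentions x1. Substituting into the earlier binding gives x2 := q(times(false,y2),y2).
Decompose g/1: q(q(op(empty,0),empty),q(g(empty),times(v,4))) =?= q(v,y2).
Decompose q/2: q(op(empty,0),empty) =?= v,  q(g(empty),times(v,4)) =?= y2.
Bind v := q(op(empty,0),empty); substituting into the remaining equation gives: q(g(empty),times(q(op(empty,0),empty),4)) =?= y2.
Bind y2 := q(g(empty),times(q(op(empty,0),empty),4)). Substituting into the earlier bindings gives x2 := q(times(false,q(g(empty),times(q(op(empty,0),empty),4))),q(g(empty),times(q(op(empty,0),empty),4))), x1 := times(false,q(g(empty),times(q(op(empty,0),empty),4))).
MGU = { x2 -> q(times(false,q(g(empty),times(q(op(empty,0),empty),4))),q(g(empty),times(q(op(empty,0),empty),4))), x1 -> times(false,q(g(empty),times(q(op(empty,0),empty),4))), v -> q(op(empty,0),empty), y2 -> q(g(empty),times(q(op(empty,0),empty),4)) }, so x1 -> times(false,q(g(empty),times(q(op(empty,0),empty),4))).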